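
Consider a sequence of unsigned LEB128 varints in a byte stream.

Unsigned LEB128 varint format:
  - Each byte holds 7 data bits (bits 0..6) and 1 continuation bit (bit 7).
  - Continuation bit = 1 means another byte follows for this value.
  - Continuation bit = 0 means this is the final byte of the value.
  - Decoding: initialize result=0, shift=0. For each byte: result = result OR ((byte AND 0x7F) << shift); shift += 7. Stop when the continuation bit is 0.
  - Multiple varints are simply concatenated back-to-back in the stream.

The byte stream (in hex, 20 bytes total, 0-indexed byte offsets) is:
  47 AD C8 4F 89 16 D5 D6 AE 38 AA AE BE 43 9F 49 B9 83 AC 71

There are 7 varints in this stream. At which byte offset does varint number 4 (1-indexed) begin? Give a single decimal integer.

  byte[0]=0x47 cont=0 payload=0x47=71: acc |= 71<<0 -> acc=71 shift=7 [end]
Varint 1: bytes[0:1] = 47 -> value 71 (1 byte(s))
  byte[1]=0xAD cont=1 payload=0x2D=45: acc |= 45<<0 -> acc=45 shift=7
  byte[2]=0xC8 cont=1 payload=0x48=72: acc |= 72<<7 -> acc=9261 shift=14
  byte[3]=0x4F cont=0 payload=0x4F=79: acc |= 79<<14 -> acc=1303597 shift=21 [end]
Varint 2: bytes[1:4] = AD C8 4F -> value 1303597 (3 byte(s))
  byte[4]=0x89 cont=1 payload=0x09=9: acc |= 9<<0 -> acc=9 shift=7
  byte[5]=0x16 cont=0 payload=0x16=22: acc |= 22<<7 -> acc=2825 shift=14 [end]
Varint 3: bytes[4:6] = 89 16 -> value 2825 (2 byte(s))
  byte[6]=0xD5 cont=1 payload=0x55=85: acc |= 85<<0 -> acc=85 shift=7
  byte[7]=0xD6 cont=1 payload=0x56=86: acc |= 86<<7 -> acc=11093 shift=14
  byte[8]=0xAE cont=1 payload=0x2E=46: acc |= 46<<14 -> acc=764757 shift=21
  byte[9]=0x38 cont=0 payload=0x38=56: acc |= 56<<21 -> acc=118205269 shift=28 [end]
Varint 4: bytes[6:10] = D5 D6 AE 38 -> value 118205269 (4 byte(s))
  byte[10]=0xAA cont=1 payload=0x2A=42: acc |= 42<<0 -> acc=42 shift=7
  byte[11]=0xAE cont=1 payload=0x2E=46: acc |= 46<<7 -> acc=5930 shift=14
  byte[12]=0xBE cont=1 payload=0x3E=62: acc |= 62<<14 -> acc=1021738 shift=21
  byte[13]=0x43 cont=0 payload=0x43=67: acc |= 67<<21 -> acc=141530922 shift=28 [end]
Varint 5: bytes[10:14] = AA AE BE 43 -> value 141530922 (4 byte(s))
  byte[14]=0x9F cont=1 payload=0x1F=31: acc |= 31<<0 -> acc=31 shift=7
  byte[15]=0x49 cont=0 payload=0x49=73: acc |= 73<<7 -> acc=9375 shift=14 [end]
Varint 6: bytes[14:16] = 9F 49 -> value 9375 (2 byte(s))
  byte[16]=0xB9 cont=1 payload=0x39=57: acc |= 57<<0 -> acc=57 shift=7
  byte[17]=0x83 cont=1 payload=0x03=3: acc |= 3<<7 -> acc=441 shift=14
  byte[18]=0xAC cont=1 payload=0x2C=44: acc |= 44<<14 -> acc=721337 shift=21
  byte[19]=0x71 cont=0 payload=0x71=113: acc |= 113<<21 -> acc=237699513 shift=28 [end]
Varint 7: bytes[16:20] = B9 83 AC 71 -> value 237699513 (4 byte(s))

Answer: 6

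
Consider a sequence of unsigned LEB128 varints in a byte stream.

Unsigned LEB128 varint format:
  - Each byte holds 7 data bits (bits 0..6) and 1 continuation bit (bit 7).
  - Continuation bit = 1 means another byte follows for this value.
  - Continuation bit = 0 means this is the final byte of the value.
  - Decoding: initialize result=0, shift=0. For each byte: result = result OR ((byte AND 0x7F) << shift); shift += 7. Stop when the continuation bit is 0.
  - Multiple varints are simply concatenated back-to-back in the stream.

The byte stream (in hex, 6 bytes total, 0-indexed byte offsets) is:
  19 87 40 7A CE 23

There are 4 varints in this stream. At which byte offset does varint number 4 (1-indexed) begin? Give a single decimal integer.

Answer: 4

Derivation:
  byte[0]=0x19 cont=0 payload=0x19=25: acc |= 25<<0 -> acc=25 shift=7 [end]
Varint 1: bytes[0:1] = 19 -> value 25 (1 byte(s))
  byte[1]=0x87 cont=1 payload=0x07=7: acc |= 7<<0 -> acc=7 shift=7
  byte[2]=0x40 cont=0 payload=0x40=64: acc |= 64<<7 -> acc=8199 shift=14 [end]
Varint 2: bytes[1:3] = 87 40 -> value 8199 (2 byte(s))
  byte[3]=0x7A cont=0 payload=0x7A=122: acc |= 122<<0 -> acc=122 shift=7 [end]
Varint 3: bytes[3:4] = 7A -> value 122 (1 byte(s))
  byte[4]=0xCE cont=1 payload=0x4E=78: acc |= 78<<0 -> acc=78 shift=7
  byte[5]=0x23 cont=0 payload=0x23=35: acc |= 35<<7 -> acc=4558 shift=14 [end]
Varint 4: bytes[4:6] = CE 23 -> value 4558 (2 byte(s))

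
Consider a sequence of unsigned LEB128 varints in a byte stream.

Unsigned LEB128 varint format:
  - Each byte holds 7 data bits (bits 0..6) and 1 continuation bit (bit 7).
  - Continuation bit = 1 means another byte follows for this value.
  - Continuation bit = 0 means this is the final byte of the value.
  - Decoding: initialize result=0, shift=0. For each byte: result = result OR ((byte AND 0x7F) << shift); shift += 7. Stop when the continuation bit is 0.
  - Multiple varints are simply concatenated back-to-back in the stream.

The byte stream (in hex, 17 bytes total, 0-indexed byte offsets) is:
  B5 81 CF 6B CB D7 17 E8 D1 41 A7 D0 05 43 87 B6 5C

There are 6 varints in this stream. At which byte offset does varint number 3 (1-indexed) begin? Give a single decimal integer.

Answer: 7

Derivation:
  byte[0]=0xB5 cont=1 payload=0x35=53: acc |= 53<<0 -> acc=53 shift=7
  byte[1]=0x81 cont=1 payload=0x01=1: acc |= 1<<7 -> acc=181 shift=14
  byte[2]=0xCF cont=1 payload=0x4F=79: acc |= 79<<14 -> acc=1294517 shift=21
  byte[3]=0x6B cont=0 payload=0x6B=107: acc |= 107<<21 -> acc=225689781 shift=28 [end]
Varint 1: bytes[0:4] = B5 81 CF 6B -> value 225689781 (4 byte(s))
  byte[4]=0xCB cont=1 payload=0x4B=75: acc |= 75<<0 -> acc=75 shift=7
  byte[5]=0xD7 cont=1 payload=0x57=87: acc |= 87<<7 -> acc=11211 shift=14
  byte[6]=0x17 cont=0 payload=0x17=23: acc |= 23<<14 -> acc=388043 shift=21 [end]
Varint 2: bytes[4:7] = CB D7 17 -> value 388043 (3 byte(s))
  byte[7]=0xE8 cont=1 payload=0x68=104: acc |= 104<<0 -> acc=104 shift=7
  byte[8]=0xD1 cont=1 payload=0x51=81: acc |= 81<<7 -> acc=10472 shift=14
  byte[9]=0x41 cont=0 payload=0x41=65: acc |= 65<<14 -> acc=1075432 shift=21 [end]
Varint 3: bytes[7:10] = E8 D1 41 -> value 1075432 (3 byte(s))
  byte[10]=0xA7 cont=1 payload=0x27=39: acc |= 39<<0 -> acc=39 shift=7
  byte[11]=0xD0 cont=1 payload=0x50=80: acc |= 80<<7 -> acc=10279 shift=14
  byte[12]=0x05 cont=0 payload=0x05=5: acc |= 5<<14 -> acc=92199 shift=21 [end]
Varint 4: bytes[10:13] = A7 D0 05 -> value 92199 (3 byte(s))
  byte[13]=0x43 cont=0 payload=0x43=67: acc |= 67<<0 -> acc=67 shift=7 [end]
Varint 5: bytes[13:14] = 43 -> value 67 (1 byte(s))
  byte[14]=0x87 cont=1 payload=0x07=7: acc |= 7<<0 -> acc=7 shift=7
  byte[15]=0xB6 cont=1 payload=0x36=54: acc |= 54<<7 -> acc=6919 shift=14
  byte[16]=0x5C cont=0 payload=0x5C=92: acc |= 92<<14 -> acc=1514247 shift=21 [end]
Varint 6: bytes[14:17] = 87 B6 5C -> value 1514247 (3 byte(s))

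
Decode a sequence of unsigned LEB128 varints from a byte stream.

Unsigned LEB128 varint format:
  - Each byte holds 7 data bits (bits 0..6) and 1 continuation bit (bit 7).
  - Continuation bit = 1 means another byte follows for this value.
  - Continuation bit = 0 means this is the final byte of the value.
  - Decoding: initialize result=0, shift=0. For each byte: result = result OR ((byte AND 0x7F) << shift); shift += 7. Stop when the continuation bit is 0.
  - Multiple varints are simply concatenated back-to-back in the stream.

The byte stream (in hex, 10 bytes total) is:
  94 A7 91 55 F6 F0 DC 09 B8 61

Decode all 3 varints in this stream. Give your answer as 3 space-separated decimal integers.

Answer: 178541460 20396150 12472

Derivation:
  byte[0]=0x94 cont=1 payload=0x14=20: acc |= 20<<0 -> acc=20 shift=7
  byte[1]=0xA7 cont=1 payload=0x27=39: acc |= 39<<7 -> acc=5012 shift=14
  byte[2]=0x91 cont=1 payload=0x11=17: acc |= 17<<14 -> acc=283540 shift=21
  byte[3]=0x55 cont=0 payload=0x55=85: acc |= 85<<21 -> acc=178541460 shift=28 [end]
Varint 1: bytes[0:4] = 94 A7 91 55 -> value 178541460 (4 byte(s))
  byte[4]=0xF6 cont=1 payload=0x76=118: acc |= 118<<0 -> acc=118 shift=7
  byte[5]=0xF0 cont=1 payload=0x70=112: acc |= 112<<7 -> acc=14454 shift=14
  byte[6]=0xDC cont=1 payload=0x5C=92: acc |= 92<<14 -> acc=1521782 shift=21
  byte[7]=0x09 cont=0 payload=0x09=9: acc |= 9<<21 -> acc=20396150 shift=28 [end]
Varint 2: bytes[4:8] = F6 F0 DC 09 -> value 20396150 (4 byte(s))
  byte[8]=0xB8 cont=1 payload=0x38=56: acc |= 56<<0 -> acc=56 shift=7
  byte[9]=0x61 cont=0 payload=0x61=97: acc |= 97<<7 -> acc=12472 shift=14 [end]
Varint 3: bytes[8:10] = B8 61 -> value 12472 (2 byte(s))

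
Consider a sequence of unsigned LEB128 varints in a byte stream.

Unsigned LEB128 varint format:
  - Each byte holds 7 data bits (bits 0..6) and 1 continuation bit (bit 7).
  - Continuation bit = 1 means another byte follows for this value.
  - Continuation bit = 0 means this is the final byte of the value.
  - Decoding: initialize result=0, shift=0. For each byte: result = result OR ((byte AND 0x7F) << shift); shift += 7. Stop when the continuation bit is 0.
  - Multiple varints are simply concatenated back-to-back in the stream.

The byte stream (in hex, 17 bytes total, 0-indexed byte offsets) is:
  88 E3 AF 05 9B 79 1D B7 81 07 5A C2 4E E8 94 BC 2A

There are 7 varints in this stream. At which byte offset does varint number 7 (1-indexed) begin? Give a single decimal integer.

Answer: 13

Derivation:
  byte[0]=0x88 cont=1 payload=0x08=8: acc |= 8<<0 -> acc=8 shift=7
  byte[1]=0xE3 cont=1 payload=0x63=99: acc |= 99<<7 -> acc=12680 shift=14
  byte[2]=0xAF cont=1 payload=0x2F=47: acc |= 47<<14 -> acc=782728 shift=21
  byte[3]=0x05 cont=0 payload=0x05=5: acc |= 5<<21 -> acc=11268488 shift=28 [end]
Varint 1: bytes[0:4] = 88 E3 AF 05 -> value 11268488 (4 byte(s))
  byte[4]=0x9B cont=1 payload=0x1B=27: acc |= 27<<0 -> acc=27 shift=7
  byte[5]=0x79 cont=0 payload=0x79=121: acc |= 121<<7 -> acc=15515 shift=14 [end]
Varint 2: bytes[4:6] = 9B 79 -> value 15515 (2 byte(s))
  byte[6]=0x1D cont=0 payload=0x1D=29: acc |= 29<<0 -> acc=29 shift=7 [end]
Varint 3: bytes[6:7] = 1D -> value 29 (1 byte(s))
  byte[7]=0xB7 cont=1 payload=0x37=55: acc |= 55<<0 -> acc=55 shift=7
  byte[8]=0x81 cont=1 payload=0x01=1: acc |= 1<<7 -> acc=183 shift=14
  byte[9]=0x07 cont=0 payload=0x07=7: acc |= 7<<14 -> acc=114871 shift=21 [end]
Varint 4: bytes[7:10] = B7 81 07 -> value 114871 (3 byte(s))
  byte[10]=0x5A cont=0 payload=0x5A=90: acc |= 90<<0 -> acc=90 shift=7 [end]
Varint 5: bytes[10:11] = 5A -> value 90 (1 byte(s))
  byte[11]=0xC2 cont=1 payload=0x42=66: acc |= 66<<0 -> acc=66 shift=7
  byte[12]=0x4E cont=0 payload=0x4E=78: acc |= 78<<7 -> acc=10050 shift=14 [end]
Varint 6: bytes[11:13] = C2 4E -> value 10050 (2 byte(s))
  byte[13]=0xE8 cont=1 payload=0x68=104: acc |= 104<<0 -> acc=104 shift=7
  byte[14]=0x94 cont=1 payload=0x14=20: acc |= 20<<7 -> acc=2664 shift=14
  byte[15]=0xBC cont=1 payload=0x3C=60: acc |= 60<<14 -> acc=985704 shift=21
  byte[16]=0x2A cont=0 payload=0x2A=42: acc |= 42<<21 -> acc=89066088 shift=28 [end]
Varint 7: bytes[13:17] = E8 94 BC 2A -> value 89066088 (4 byte(s))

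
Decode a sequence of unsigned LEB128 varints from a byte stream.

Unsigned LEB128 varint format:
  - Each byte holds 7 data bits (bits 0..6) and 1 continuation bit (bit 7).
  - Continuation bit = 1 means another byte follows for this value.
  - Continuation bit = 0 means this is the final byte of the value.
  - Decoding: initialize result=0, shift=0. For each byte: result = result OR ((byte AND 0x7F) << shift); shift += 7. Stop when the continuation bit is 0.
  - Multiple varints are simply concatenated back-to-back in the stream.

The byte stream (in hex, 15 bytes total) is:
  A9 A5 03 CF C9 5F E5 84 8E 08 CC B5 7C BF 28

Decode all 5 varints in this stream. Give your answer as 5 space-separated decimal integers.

Answer: 53929 1565903 17007205 2038476 5183

Derivation:
  byte[0]=0xA9 cont=1 payload=0x29=41: acc |= 41<<0 -> acc=41 shift=7
  byte[1]=0xA5 cont=1 payload=0x25=37: acc |= 37<<7 -> acc=4777 shift=14
  byte[2]=0x03 cont=0 payload=0x03=3: acc |= 3<<14 -> acc=53929 shift=21 [end]
Varint 1: bytes[0:3] = A9 A5 03 -> value 53929 (3 byte(s))
  byte[3]=0xCF cont=1 payload=0x4F=79: acc |= 79<<0 -> acc=79 shift=7
  byte[4]=0xC9 cont=1 payload=0x49=73: acc |= 73<<7 -> acc=9423 shift=14
  byte[5]=0x5F cont=0 payload=0x5F=95: acc |= 95<<14 -> acc=1565903 shift=21 [end]
Varint 2: bytes[3:6] = CF C9 5F -> value 1565903 (3 byte(s))
  byte[6]=0xE5 cont=1 payload=0x65=101: acc |= 101<<0 -> acc=101 shift=7
  byte[7]=0x84 cont=1 payload=0x04=4: acc |= 4<<7 -> acc=613 shift=14
  byte[8]=0x8E cont=1 payload=0x0E=14: acc |= 14<<14 -> acc=229989 shift=21
  byte[9]=0x08 cont=0 payload=0x08=8: acc |= 8<<21 -> acc=17007205 shift=28 [end]
Varint 3: bytes[6:10] = E5 84 8E 08 -> value 17007205 (4 byte(s))
  byte[10]=0xCC cont=1 payload=0x4C=76: acc |= 76<<0 -> acc=76 shift=7
  byte[11]=0xB5 cont=1 payload=0x35=53: acc |= 53<<7 -> acc=6860 shift=14
  byte[12]=0x7C cont=0 payload=0x7C=124: acc |= 124<<14 -> acc=2038476 shift=21 [end]
Varint 4: bytes[10:13] = CC B5 7C -> value 2038476 (3 byte(s))
  byte[13]=0xBF cont=1 payload=0x3F=63: acc |= 63<<0 -> acc=63 shift=7
  byte[14]=0x28 cont=0 payload=0x28=40: acc |= 40<<7 -> acc=5183 shift=14 [end]
Varint 5: bytes[13:15] = BF 28 -> value 5183 (2 byte(s))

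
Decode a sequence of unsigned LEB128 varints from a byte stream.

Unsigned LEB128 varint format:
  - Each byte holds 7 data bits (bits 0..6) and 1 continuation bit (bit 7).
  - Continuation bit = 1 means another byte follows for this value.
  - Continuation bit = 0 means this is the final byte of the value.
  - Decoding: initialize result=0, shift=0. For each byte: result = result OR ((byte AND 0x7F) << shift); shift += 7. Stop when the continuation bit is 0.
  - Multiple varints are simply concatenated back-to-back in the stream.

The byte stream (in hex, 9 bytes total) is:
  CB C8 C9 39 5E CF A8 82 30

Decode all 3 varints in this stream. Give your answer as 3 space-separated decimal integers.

Answer: 120742987 94 100701263

Derivation:
  byte[0]=0xCB cont=1 payload=0x4B=75: acc |= 75<<0 -> acc=75 shift=7
  byte[1]=0xC8 cont=1 payload=0x48=72: acc |= 72<<7 -> acc=9291 shift=14
  byte[2]=0xC9 cont=1 payload=0x49=73: acc |= 73<<14 -> acc=1205323 shift=21
  byte[3]=0x39 cont=0 payload=0x39=57: acc |= 57<<21 -> acc=120742987 shift=28 [end]
Varint 1: bytes[0:4] = CB C8 C9 39 -> value 120742987 (4 byte(s))
  byte[4]=0x5E cont=0 payload=0x5E=94: acc |= 94<<0 -> acc=94 shift=7 [end]
Varint 2: bytes[4:5] = 5E -> value 94 (1 byte(s))
  byte[5]=0xCF cont=1 payload=0x4F=79: acc |= 79<<0 -> acc=79 shift=7
  byte[6]=0xA8 cont=1 payload=0x28=40: acc |= 40<<7 -> acc=5199 shift=14
  byte[7]=0x82 cont=1 payload=0x02=2: acc |= 2<<14 -> acc=37967 shift=21
  byte[8]=0x30 cont=0 payload=0x30=48: acc |= 48<<21 -> acc=100701263 shift=28 [end]
Varint 3: bytes[5:9] = CF A8 82 30 -> value 100701263 (4 byte(s))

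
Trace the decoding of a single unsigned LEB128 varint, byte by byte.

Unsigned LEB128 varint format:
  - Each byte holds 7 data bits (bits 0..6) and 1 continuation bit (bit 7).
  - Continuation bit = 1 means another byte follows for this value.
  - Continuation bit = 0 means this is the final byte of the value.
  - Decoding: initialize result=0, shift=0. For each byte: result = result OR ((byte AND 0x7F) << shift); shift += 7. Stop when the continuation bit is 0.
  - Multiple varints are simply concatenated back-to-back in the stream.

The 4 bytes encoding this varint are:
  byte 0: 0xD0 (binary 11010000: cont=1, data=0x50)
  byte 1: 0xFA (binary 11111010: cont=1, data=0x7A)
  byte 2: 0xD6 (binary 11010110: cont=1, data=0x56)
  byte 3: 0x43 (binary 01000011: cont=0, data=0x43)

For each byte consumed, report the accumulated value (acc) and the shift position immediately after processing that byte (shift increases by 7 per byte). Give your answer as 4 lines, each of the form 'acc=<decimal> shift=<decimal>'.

Answer: acc=80 shift=7
acc=15696 shift=14
acc=1424720 shift=21
acc=141933904 shift=28

Derivation:
byte 0=0xD0: payload=0x50=80, contrib = 80<<0 = 80; acc -> 80, shift -> 7
byte 1=0xFA: payload=0x7A=122, contrib = 122<<7 = 15616; acc -> 15696, shift -> 14
byte 2=0xD6: payload=0x56=86, contrib = 86<<14 = 1409024; acc -> 1424720, shift -> 21
byte 3=0x43: payload=0x43=67, contrib = 67<<21 = 140509184; acc -> 141933904, shift -> 28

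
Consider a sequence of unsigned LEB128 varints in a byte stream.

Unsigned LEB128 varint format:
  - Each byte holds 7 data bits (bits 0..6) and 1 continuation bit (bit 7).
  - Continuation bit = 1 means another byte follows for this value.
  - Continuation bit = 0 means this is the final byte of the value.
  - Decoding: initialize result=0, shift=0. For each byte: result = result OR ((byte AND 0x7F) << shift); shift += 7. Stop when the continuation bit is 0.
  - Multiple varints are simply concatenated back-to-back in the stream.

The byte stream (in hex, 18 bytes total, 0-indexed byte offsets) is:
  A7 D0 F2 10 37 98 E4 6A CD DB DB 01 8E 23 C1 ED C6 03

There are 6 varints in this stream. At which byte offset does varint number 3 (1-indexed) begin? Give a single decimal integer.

Answer: 5

Derivation:
  byte[0]=0xA7 cont=1 payload=0x27=39: acc |= 39<<0 -> acc=39 shift=7
  byte[1]=0xD0 cont=1 payload=0x50=80: acc |= 80<<7 -> acc=10279 shift=14
  byte[2]=0xF2 cont=1 payload=0x72=114: acc |= 114<<14 -> acc=1878055 shift=21
  byte[3]=0x10 cont=0 payload=0x10=16: acc |= 16<<21 -> acc=35432487 shift=28 [end]
Varint 1: bytes[0:4] = A7 D0 F2 10 -> value 35432487 (4 byte(s))
  byte[4]=0x37 cont=0 payload=0x37=55: acc |= 55<<0 -> acc=55 shift=7 [end]
Varint 2: bytes[4:5] = 37 -> value 55 (1 byte(s))
  byte[5]=0x98 cont=1 payload=0x18=24: acc |= 24<<0 -> acc=24 shift=7
  byte[6]=0xE4 cont=1 payload=0x64=100: acc |= 100<<7 -> acc=12824 shift=14
  byte[7]=0x6A cont=0 payload=0x6A=106: acc |= 106<<14 -> acc=1749528 shift=21 [end]
Varint 3: bytes[5:8] = 98 E4 6A -> value 1749528 (3 byte(s))
  byte[8]=0xCD cont=1 payload=0x4D=77: acc |= 77<<0 -> acc=77 shift=7
  byte[9]=0xDB cont=1 payload=0x5B=91: acc |= 91<<7 -> acc=11725 shift=14
  byte[10]=0xDB cont=1 payload=0x5B=91: acc |= 91<<14 -> acc=1502669 shift=21
  byte[11]=0x01 cont=0 payload=0x01=1: acc |= 1<<21 -> acc=3599821 shift=28 [end]
Varint 4: bytes[8:12] = CD DB DB 01 -> value 3599821 (4 byte(s))
  byte[12]=0x8E cont=1 payload=0x0E=14: acc |= 14<<0 -> acc=14 shift=7
  byte[13]=0x23 cont=0 payload=0x23=35: acc |= 35<<7 -> acc=4494 shift=14 [end]
Varint 5: bytes[12:14] = 8E 23 -> value 4494 (2 byte(s))
  byte[14]=0xC1 cont=1 payload=0x41=65: acc |= 65<<0 -> acc=65 shift=7
  byte[15]=0xED cont=1 payload=0x6D=109: acc |= 109<<7 -> acc=14017 shift=14
  byte[16]=0xC6 cont=1 payload=0x46=70: acc |= 70<<14 -> acc=1160897 shift=21
  byte[17]=0x03 cont=0 payload=0x03=3: acc |= 3<<21 -> acc=7452353 shift=28 [end]
Varint 6: bytes[14:18] = C1 ED C6 03 -> value 7452353 (4 byte(s))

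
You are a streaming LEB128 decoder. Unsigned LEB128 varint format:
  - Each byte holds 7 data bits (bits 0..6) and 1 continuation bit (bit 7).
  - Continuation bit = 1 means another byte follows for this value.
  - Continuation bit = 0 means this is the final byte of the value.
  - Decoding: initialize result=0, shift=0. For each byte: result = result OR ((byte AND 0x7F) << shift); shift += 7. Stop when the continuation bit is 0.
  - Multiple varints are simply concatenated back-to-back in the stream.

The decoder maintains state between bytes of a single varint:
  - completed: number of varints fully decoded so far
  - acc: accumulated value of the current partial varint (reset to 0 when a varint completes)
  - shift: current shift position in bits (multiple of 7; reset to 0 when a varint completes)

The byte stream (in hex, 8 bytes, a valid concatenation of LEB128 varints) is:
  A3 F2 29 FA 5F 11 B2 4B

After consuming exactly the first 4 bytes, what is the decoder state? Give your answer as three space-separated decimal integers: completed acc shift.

byte[0]=0xA3 cont=1 payload=0x23: acc |= 35<<0 -> completed=0 acc=35 shift=7
byte[1]=0xF2 cont=1 payload=0x72: acc |= 114<<7 -> completed=0 acc=14627 shift=14
byte[2]=0x29 cont=0 payload=0x29: varint #1 complete (value=686371); reset -> completed=1 acc=0 shift=0
byte[3]=0xFA cont=1 payload=0x7A: acc |= 122<<0 -> completed=1 acc=122 shift=7

Answer: 1 122 7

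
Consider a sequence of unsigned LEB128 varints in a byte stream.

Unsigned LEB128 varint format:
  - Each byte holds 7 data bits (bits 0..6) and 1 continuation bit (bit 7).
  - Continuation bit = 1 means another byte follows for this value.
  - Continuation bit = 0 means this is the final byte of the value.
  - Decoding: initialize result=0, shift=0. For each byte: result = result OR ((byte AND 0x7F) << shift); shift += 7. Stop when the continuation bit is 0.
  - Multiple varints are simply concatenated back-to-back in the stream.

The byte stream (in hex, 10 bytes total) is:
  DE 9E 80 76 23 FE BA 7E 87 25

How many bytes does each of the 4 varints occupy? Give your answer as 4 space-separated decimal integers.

  byte[0]=0xDE cont=1 payload=0x5E=94: acc |= 94<<0 -> acc=94 shift=7
  byte[1]=0x9E cont=1 payload=0x1E=30: acc |= 30<<7 -> acc=3934 shift=14
  byte[2]=0x80 cont=1 payload=0x00=0: acc |= 0<<14 -> acc=3934 shift=21
  byte[3]=0x76 cont=0 payload=0x76=118: acc |= 118<<21 -> acc=247467870 shift=28 [end]
Varint 1: bytes[0:4] = DE 9E 80 76 -> value 247467870 (4 byte(s))
  byte[4]=0x23 cont=0 payload=0x23=35: acc |= 35<<0 -> acc=35 shift=7 [end]
Varint 2: bytes[4:5] = 23 -> value 35 (1 byte(s))
  byte[5]=0xFE cont=1 payload=0x7E=126: acc |= 126<<0 -> acc=126 shift=7
  byte[6]=0xBA cont=1 payload=0x3A=58: acc |= 58<<7 -> acc=7550 shift=14
  byte[7]=0x7E cont=0 payload=0x7E=126: acc |= 126<<14 -> acc=2071934 shift=21 [end]
Varint 3: bytes[5:8] = FE BA 7E -> value 2071934 (3 byte(s))
  byte[8]=0x87 cont=1 payload=0x07=7: acc |= 7<<0 -> acc=7 shift=7
  byte[9]=0x25 cont=0 payload=0x25=37: acc |= 37<<7 -> acc=4743 shift=14 [end]
Varint 4: bytes[8:10] = 87 25 -> value 4743 (2 byte(s))

Answer: 4 1 3 2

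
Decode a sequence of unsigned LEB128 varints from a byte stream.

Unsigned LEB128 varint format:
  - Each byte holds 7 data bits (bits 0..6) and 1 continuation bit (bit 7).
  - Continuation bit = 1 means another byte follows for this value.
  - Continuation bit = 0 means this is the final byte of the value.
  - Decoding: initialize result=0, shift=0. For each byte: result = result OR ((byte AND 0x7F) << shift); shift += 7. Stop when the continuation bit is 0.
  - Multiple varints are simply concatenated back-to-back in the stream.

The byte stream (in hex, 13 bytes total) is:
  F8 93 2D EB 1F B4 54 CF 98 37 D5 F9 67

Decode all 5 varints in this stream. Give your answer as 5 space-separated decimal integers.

  byte[0]=0xF8 cont=1 payload=0x78=120: acc |= 120<<0 -> acc=120 shift=7
  byte[1]=0x93 cont=1 payload=0x13=19: acc |= 19<<7 -> acc=2552 shift=14
  byte[2]=0x2D cont=0 payload=0x2D=45: acc |= 45<<14 -> acc=739832 shift=21 [end]
Varint 1: bytes[0:3] = F8 93 2D -> value 739832 (3 byte(s))
  byte[3]=0xEB cont=1 payload=0x6B=107: acc |= 107<<0 -> acc=107 shift=7
  byte[4]=0x1F cont=0 payload=0x1F=31: acc |= 31<<7 -> acc=4075 shift=14 [end]
Varint 2: bytes[3:5] = EB 1F -> value 4075 (2 byte(s))
  byte[5]=0xB4 cont=1 payload=0x34=52: acc |= 52<<0 -> acc=52 shift=7
  byte[6]=0x54 cont=0 payload=0x54=84: acc |= 84<<7 -> acc=10804 shift=14 [end]
Varint 3: bytes[5:7] = B4 54 -> value 10804 (2 byte(s))
  byte[7]=0xCF cont=1 payload=0x4F=79: acc |= 79<<0 -> acc=79 shift=7
  byte[8]=0x98 cont=1 payload=0x18=24: acc |= 24<<7 -> acc=3151 shift=14
  byte[9]=0x37 cont=0 payload=0x37=55: acc |= 55<<14 -> acc=904271 shift=21 [end]
Varint 4: bytes[7:10] = CF 98 37 -> value 904271 (3 byte(s))
  byte[10]=0xD5 cont=1 payload=0x55=85: acc |= 85<<0 -> acc=85 shift=7
  byte[11]=0xF9 cont=1 payload=0x79=121: acc |= 121<<7 -> acc=15573 shift=14
  byte[12]=0x67 cont=0 payload=0x67=103: acc |= 103<<14 -> acc=1703125 shift=21 [end]
Varint 5: bytes[10:13] = D5 F9 67 -> value 1703125 (3 byte(s))

Answer: 739832 4075 10804 904271 1703125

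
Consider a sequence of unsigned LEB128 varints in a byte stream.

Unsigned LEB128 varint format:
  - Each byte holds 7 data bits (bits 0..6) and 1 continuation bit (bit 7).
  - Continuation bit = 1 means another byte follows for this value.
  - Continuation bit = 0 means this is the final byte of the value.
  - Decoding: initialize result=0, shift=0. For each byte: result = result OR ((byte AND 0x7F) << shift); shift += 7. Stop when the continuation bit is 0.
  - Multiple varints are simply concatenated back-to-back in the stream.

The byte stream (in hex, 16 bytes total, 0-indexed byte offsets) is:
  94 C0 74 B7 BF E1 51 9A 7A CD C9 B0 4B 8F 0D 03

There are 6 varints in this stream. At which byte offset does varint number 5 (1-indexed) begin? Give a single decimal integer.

  byte[0]=0x94 cont=1 payload=0x14=20: acc |= 20<<0 -> acc=20 shift=7
  byte[1]=0xC0 cont=1 payload=0x40=64: acc |= 64<<7 -> acc=8212 shift=14
  byte[2]=0x74 cont=0 payload=0x74=116: acc |= 116<<14 -> acc=1908756 shift=21 [end]
Varint 1: bytes[0:3] = 94 C0 74 -> value 1908756 (3 byte(s))
  byte[3]=0xB7 cont=1 payload=0x37=55: acc |= 55<<0 -> acc=55 shift=7
  byte[4]=0xBF cont=1 payload=0x3F=63: acc |= 63<<7 -> acc=8119 shift=14
  byte[5]=0xE1 cont=1 payload=0x61=97: acc |= 97<<14 -> acc=1597367 shift=21
  byte[6]=0x51 cont=0 payload=0x51=81: acc |= 81<<21 -> acc=171466679 shift=28 [end]
Varint 2: bytes[3:7] = B7 BF E1 51 -> value 171466679 (4 byte(s))
  byte[7]=0x9A cont=1 payload=0x1A=26: acc |= 26<<0 -> acc=26 shift=7
  byte[8]=0x7A cont=0 payload=0x7A=122: acc |= 122<<7 -> acc=15642 shift=14 [end]
Varint 3: bytes[7:9] = 9A 7A -> value 15642 (2 byte(s))
  byte[9]=0xCD cont=1 payload=0x4D=77: acc |= 77<<0 -> acc=77 shift=7
  byte[10]=0xC9 cont=1 payload=0x49=73: acc |= 73<<7 -> acc=9421 shift=14
  byte[11]=0xB0 cont=1 payload=0x30=48: acc |= 48<<14 -> acc=795853 shift=21
  byte[12]=0x4B cont=0 payload=0x4B=75: acc |= 75<<21 -> acc=158082253 shift=28 [end]
Varint 4: bytes[9:13] = CD C9 B0 4B -> value 158082253 (4 byte(s))
  byte[13]=0x8F cont=1 payload=0x0F=15: acc |= 15<<0 -> acc=15 shift=7
  byte[14]=0x0D cont=0 payload=0x0D=13: acc |= 13<<7 -> acc=1679 shift=14 [end]
Varint 5: bytes[13:15] = 8F 0D -> value 1679 (2 byte(s))
  byte[15]=0x03 cont=0 payload=0x03=3: acc |= 3<<0 -> acc=3 shift=7 [end]
Varint 6: bytes[15:16] = 03 -> value 3 (1 byte(s))

Answer: 13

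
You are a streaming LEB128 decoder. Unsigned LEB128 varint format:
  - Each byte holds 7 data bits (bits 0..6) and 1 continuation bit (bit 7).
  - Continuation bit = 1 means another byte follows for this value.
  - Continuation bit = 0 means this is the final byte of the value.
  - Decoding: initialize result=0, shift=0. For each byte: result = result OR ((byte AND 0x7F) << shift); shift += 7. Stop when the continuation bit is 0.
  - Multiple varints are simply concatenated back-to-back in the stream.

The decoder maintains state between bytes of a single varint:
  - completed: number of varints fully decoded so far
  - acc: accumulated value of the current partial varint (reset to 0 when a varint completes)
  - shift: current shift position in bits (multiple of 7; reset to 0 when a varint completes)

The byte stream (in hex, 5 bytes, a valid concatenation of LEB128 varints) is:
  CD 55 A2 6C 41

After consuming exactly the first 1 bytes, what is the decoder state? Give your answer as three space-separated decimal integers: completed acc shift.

byte[0]=0xCD cont=1 payload=0x4D: acc |= 77<<0 -> completed=0 acc=77 shift=7

Answer: 0 77 7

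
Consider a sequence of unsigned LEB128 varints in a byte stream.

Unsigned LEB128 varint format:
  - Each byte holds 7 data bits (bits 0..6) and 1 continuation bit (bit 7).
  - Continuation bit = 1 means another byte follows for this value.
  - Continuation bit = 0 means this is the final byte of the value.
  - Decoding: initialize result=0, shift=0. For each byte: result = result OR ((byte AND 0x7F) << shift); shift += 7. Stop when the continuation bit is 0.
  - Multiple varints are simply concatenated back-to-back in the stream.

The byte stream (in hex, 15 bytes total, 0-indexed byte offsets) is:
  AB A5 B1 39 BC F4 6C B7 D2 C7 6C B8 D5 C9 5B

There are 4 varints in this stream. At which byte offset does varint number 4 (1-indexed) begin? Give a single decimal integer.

  byte[0]=0xAB cont=1 payload=0x2B=43: acc |= 43<<0 -> acc=43 shift=7
  byte[1]=0xA5 cont=1 payload=0x25=37: acc |= 37<<7 -> acc=4779 shift=14
  byte[2]=0xB1 cont=1 payload=0x31=49: acc |= 49<<14 -> acc=807595 shift=21
  byte[3]=0x39 cont=0 payload=0x39=57: acc |= 57<<21 -> acc=120345259 shift=28 [end]
Varint 1: bytes[0:4] = AB A5 B1 39 -> value 120345259 (4 byte(s))
  byte[4]=0xBC cont=1 payload=0x3C=60: acc |= 60<<0 -> acc=60 shift=7
  byte[5]=0xF4 cont=1 payload=0x74=116: acc |= 116<<7 -> acc=14908 shift=14
  byte[6]=0x6C cont=0 payload=0x6C=108: acc |= 108<<14 -> acc=1784380 shift=21 [end]
Varint 2: bytes[4:7] = BC F4 6C -> value 1784380 (3 byte(s))
  byte[7]=0xB7 cont=1 payload=0x37=55: acc |= 55<<0 -> acc=55 shift=7
  byte[8]=0xD2 cont=1 payload=0x52=82: acc |= 82<<7 -> acc=10551 shift=14
  byte[9]=0xC7 cont=1 payload=0x47=71: acc |= 71<<14 -> acc=1173815 shift=21
  byte[10]=0x6C cont=0 payload=0x6C=108: acc |= 108<<21 -> acc=227666231 shift=28 [end]
Varint 3: bytes[7:11] = B7 D2 C7 6C -> value 227666231 (4 byte(s))
  byte[11]=0xB8 cont=1 payload=0x38=56: acc |= 56<<0 -> acc=56 shift=7
  byte[12]=0xD5 cont=1 payload=0x55=85: acc |= 85<<7 -> acc=10936 shift=14
  byte[13]=0xC9 cont=1 payload=0x49=73: acc |= 73<<14 -> acc=1206968 shift=21
  byte[14]=0x5B cont=0 payload=0x5B=91: acc |= 91<<21 -> acc=192047800 shift=28 [end]
Varint 4: bytes[11:15] = B8 D5 C9 5B -> value 192047800 (4 byte(s))

Answer: 11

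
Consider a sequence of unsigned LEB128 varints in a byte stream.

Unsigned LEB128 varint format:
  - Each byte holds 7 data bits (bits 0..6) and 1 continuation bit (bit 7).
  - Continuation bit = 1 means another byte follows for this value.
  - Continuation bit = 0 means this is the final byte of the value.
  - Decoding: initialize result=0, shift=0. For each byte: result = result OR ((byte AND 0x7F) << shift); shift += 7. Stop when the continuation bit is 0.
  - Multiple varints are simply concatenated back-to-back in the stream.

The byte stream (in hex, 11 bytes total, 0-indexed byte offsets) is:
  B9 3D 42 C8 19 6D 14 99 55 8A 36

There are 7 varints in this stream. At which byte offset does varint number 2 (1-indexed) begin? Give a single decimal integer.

  byte[0]=0xB9 cont=1 payload=0x39=57: acc |= 57<<0 -> acc=57 shift=7
  byte[1]=0x3D cont=0 payload=0x3D=61: acc |= 61<<7 -> acc=7865 shift=14 [end]
Varint 1: bytes[0:2] = B9 3D -> value 7865 (2 byte(s))
  byte[2]=0x42 cont=0 payload=0x42=66: acc |= 66<<0 -> acc=66 shift=7 [end]
Varint 2: bytes[2:3] = 42 -> value 66 (1 byte(s))
  byte[3]=0xC8 cont=1 payload=0x48=72: acc |= 72<<0 -> acc=72 shift=7
  byte[4]=0x19 cont=0 payload=0x19=25: acc |= 25<<7 -> acc=3272 shift=14 [end]
Varint 3: bytes[3:5] = C8 19 -> value 3272 (2 byte(s))
  byte[5]=0x6D cont=0 payload=0x6D=109: acc |= 109<<0 -> acc=109 shift=7 [end]
Varint 4: bytes[5:6] = 6D -> value 109 (1 byte(s))
  byte[6]=0x14 cont=0 payload=0x14=20: acc |= 20<<0 -> acc=20 shift=7 [end]
Varint 5: bytes[6:7] = 14 -> value 20 (1 byte(s))
  byte[7]=0x99 cont=1 payload=0x19=25: acc |= 25<<0 -> acc=25 shift=7
  byte[8]=0x55 cont=0 payload=0x55=85: acc |= 85<<7 -> acc=10905 shift=14 [end]
Varint 6: bytes[7:9] = 99 55 -> value 10905 (2 byte(s))
  byte[9]=0x8A cont=1 payload=0x0A=10: acc |= 10<<0 -> acc=10 shift=7
  byte[10]=0x36 cont=0 payload=0x36=54: acc |= 54<<7 -> acc=6922 shift=14 [end]
Varint 7: bytes[9:11] = 8A 36 -> value 6922 (2 byte(s))

Answer: 2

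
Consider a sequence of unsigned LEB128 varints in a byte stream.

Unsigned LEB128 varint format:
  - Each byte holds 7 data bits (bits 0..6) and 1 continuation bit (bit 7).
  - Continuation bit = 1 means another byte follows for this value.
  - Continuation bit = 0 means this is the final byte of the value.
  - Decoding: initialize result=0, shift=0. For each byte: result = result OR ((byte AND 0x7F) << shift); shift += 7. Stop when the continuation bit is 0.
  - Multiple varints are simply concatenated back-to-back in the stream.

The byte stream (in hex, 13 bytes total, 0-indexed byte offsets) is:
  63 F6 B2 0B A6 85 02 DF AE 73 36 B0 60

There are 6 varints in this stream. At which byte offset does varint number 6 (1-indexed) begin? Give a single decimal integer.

  byte[0]=0x63 cont=0 payload=0x63=99: acc |= 99<<0 -> acc=99 shift=7 [end]
Varint 1: bytes[0:1] = 63 -> value 99 (1 byte(s))
  byte[1]=0xF6 cont=1 payload=0x76=118: acc |= 118<<0 -> acc=118 shift=7
  byte[2]=0xB2 cont=1 payload=0x32=50: acc |= 50<<7 -> acc=6518 shift=14
  byte[3]=0x0B cont=0 payload=0x0B=11: acc |= 11<<14 -> acc=186742 shift=21 [end]
Varint 2: bytes[1:4] = F6 B2 0B -> value 186742 (3 byte(s))
  byte[4]=0xA6 cont=1 payload=0x26=38: acc |= 38<<0 -> acc=38 shift=7
  byte[5]=0x85 cont=1 payload=0x05=5: acc |= 5<<7 -> acc=678 shift=14
  byte[6]=0x02 cont=0 payload=0x02=2: acc |= 2<<14 -> acc=33446 shift=21 [end]
Varint 3: bytes[4:7] = A6 85 02 -> value 33446 (3 byte(s))
  byte[7]=0xDF cont=1 payload=0x5F=95: acc |= 95<<0 -> acc=95 shift=7
  byte[8]=0xAE cont=1 payload=0x2E=46: acc |= 46<<7 -> acc=5983 shift=14
  byte[9]=0x73 cont=0 payload=0x73=115: acc |= 115<<14 -> acc=1890143 shift=21 [end]
Varint 4: bytes[7:10] = DF AE 73 -> value 1890143 (3 byte(s))
  byte[10]=0x36 cont=0 payload=0x36=54: acc |= 54<<0 -> acc=54 shift=7 [end]
Varint 5: bytes[10:11] = 36 -> value 54 (1 byte(s))
  byte[11]=0xB0 cont=1 payload=0x30=48: acc |= 48<<0 -> acc=48 shift=7
  byte[12]=0x60 cont=0 payload=0x60=96: acc |= 96<<7 -> acc=12336 shift=14 [end]
Varint 6: bytes[11:13] = B0 60 -> value 12336 (2 byte(s))

Answer: 11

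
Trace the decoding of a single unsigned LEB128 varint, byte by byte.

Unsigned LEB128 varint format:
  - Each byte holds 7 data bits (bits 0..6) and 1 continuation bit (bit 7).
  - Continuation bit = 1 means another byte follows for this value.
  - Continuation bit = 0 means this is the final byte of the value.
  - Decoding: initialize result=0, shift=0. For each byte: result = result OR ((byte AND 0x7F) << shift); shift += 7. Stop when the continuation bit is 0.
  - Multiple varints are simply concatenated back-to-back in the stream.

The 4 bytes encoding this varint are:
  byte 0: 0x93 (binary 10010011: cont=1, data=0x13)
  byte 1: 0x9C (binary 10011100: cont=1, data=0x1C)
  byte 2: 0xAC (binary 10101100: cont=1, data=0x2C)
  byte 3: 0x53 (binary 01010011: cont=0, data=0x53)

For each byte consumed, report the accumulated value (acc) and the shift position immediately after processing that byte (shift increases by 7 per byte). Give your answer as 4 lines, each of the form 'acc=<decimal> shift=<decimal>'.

Answer: acc=19 shift=7
acc=3603 shift=14
acc=724499 shift=21
acc=174788115 shift=28

Derivation:
byte 0=0x93: payload=0x13=19, contrib = 19<<0 = 19; acc -> 19, shift -> 7
byte 1=0x9C: payload=0x1C=28, contrib = 28<<7 = 3584; acc -> 3603, shift -> 14
byte 2=0xAC: payload=0x2C=44, contrib = 44<<14 = 720896; acc -> 724499, shift -> 21
byte 3=0x53: payload=0x53=83, contrib = 83<<21 = 174063616; acc -> 174788115, shift -> 28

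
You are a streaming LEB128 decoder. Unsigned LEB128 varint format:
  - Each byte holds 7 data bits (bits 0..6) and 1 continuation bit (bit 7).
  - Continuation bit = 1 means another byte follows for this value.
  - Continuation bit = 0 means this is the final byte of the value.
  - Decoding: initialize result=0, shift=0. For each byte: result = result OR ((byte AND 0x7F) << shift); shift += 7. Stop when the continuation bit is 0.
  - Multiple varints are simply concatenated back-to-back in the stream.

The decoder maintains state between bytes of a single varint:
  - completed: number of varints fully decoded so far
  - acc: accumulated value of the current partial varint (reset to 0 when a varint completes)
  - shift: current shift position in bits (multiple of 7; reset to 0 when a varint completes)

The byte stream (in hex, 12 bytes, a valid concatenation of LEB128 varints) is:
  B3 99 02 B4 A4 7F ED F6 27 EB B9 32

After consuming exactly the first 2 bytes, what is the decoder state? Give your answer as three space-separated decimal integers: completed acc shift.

Answer: 0 3251 14

Derivation:
byte[0]=0xB3 cont=1 payload=0x33: acc |= 51<<0 -> completed=0 acc=51 shift=7
byte[1]=0x99 cont=1 payload=0x19: acc |= 25<<7 -> completed=0 acc=3251 shift=14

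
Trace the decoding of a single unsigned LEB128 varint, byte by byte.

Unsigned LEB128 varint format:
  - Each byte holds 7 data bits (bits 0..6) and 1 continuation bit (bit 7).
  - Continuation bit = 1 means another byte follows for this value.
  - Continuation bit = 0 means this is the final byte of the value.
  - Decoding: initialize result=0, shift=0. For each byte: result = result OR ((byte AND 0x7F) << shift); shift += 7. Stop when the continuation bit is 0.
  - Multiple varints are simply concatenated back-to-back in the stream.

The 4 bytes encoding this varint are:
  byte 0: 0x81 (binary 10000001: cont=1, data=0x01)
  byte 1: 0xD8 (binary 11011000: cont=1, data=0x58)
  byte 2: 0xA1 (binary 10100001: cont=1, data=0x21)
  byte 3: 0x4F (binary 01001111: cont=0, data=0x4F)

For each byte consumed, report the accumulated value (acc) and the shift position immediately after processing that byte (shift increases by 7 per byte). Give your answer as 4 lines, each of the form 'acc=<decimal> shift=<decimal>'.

Answer: acc=1 shift=7
acc=11265 shift=14
acc=551937 shift=21
acc=166226945 shift=28

Derivation:
byte 0=0x81: payload=0x01=1, contrib = 1<<0 = 1; acc -> 1, shift -> 7
byte 1=0xD8: payload=0x58=88, contrib = 88<<7 = 11264; acc -> 11265, shift -> 14
byte 2=0xA1: payload=0x21=33, contrib = 33<<14 = 540672; acc -> 551937, shift -> 21
byte 3=0x4F: payload=0x4F=79, contrib = 79<<21 = 165675008; acc -> 166226945, shift -> 28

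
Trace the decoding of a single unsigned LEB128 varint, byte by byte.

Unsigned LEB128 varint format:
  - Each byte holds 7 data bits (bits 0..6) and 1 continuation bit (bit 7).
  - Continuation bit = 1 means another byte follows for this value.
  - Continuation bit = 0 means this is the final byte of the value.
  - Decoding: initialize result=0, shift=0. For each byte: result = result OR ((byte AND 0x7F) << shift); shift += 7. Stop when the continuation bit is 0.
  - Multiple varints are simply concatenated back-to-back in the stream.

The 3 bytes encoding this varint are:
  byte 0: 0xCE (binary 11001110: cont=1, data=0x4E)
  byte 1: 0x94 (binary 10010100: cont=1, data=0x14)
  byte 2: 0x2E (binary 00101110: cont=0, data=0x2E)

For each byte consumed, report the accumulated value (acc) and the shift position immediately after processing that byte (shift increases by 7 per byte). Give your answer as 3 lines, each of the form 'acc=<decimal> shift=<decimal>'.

byte 0=0xCE: payload=0x4E=78, contrib = 78<<0 = 78; acc -> 78, shift -> 7
byte 1=0x94: payload=0x14=20, contrib = 20<<7 = 2560; acc -> 2638, shift -> 14
byte 2=0x2E: payload=0x2E=46, contrib = 46<<14 = 753664; acc -> 756302, shift -> 21

Answer: acc=78 shift=7
acc=2638 shift=14
acc=756302 shift=21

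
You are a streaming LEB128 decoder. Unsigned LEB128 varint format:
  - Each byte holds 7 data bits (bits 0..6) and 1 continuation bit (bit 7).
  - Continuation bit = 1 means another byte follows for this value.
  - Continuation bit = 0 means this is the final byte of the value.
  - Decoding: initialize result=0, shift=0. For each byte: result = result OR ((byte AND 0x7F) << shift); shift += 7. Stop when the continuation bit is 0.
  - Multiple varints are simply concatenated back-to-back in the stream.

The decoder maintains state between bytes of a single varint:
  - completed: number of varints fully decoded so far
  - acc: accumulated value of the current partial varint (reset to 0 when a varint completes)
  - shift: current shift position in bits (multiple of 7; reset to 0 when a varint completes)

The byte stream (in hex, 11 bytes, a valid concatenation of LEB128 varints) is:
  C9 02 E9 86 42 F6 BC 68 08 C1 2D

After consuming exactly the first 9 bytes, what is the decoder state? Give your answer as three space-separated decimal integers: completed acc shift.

byte[0]=0xC9 cont=1 payload=0x49: acc |= 73<<0 -> completed=0 acc=73 shift=7
byte[1]=0x02 cont=0 payload=0x02: varint #1 complete (value=329); reset -> completed=1 acc=0 shift=0
byte[2]=0xE9 cont=1 payload=0x69: acc |= 105<<0 -> completed=1 acc=105 shift=7
byte[3]=0x86 cont=1 payload=0x06: acc |= 6<<7 -> completed=1 acc=873 shift=14
byte[4]=0x42 cont=0 payload=0x42: varint #2 complete (value=1082217); reset -> completed=2 acc=0 shift=0
byte[5]=0xF6 cont=1 payload=0x76: acc |= 118<<0 -> completed=2 acc=118 shift=7
byte[6]=0xBC cont=1 payload=0x3C: acc |= 60<<7 -> completed=2 acc=7798 shift=14
byte[7]=0x68 cont=0 payload=0x68: varint #3 complete (value=1711734); reset -> completed=3 acc=0 shift=0
byte[8]=0x08 cont=0 payload=0x08: varint #4 complete (value=8); reset -> completed=4 acc=0 shift=0

Answer: 4 0 0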